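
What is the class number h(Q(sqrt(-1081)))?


K = Q(sqrt(-1081)). d mod 4 = 3, so D = disc(K) = 4d = -4324
h(K) equals the number of primitive reduced positive-definite forms (a, b, c) = a*x^2 + b*x*y + c*y^2 with b^2 - 4ac = D,
where reduced means |b| <= a <= c, with b >= 0 whenever |b| = a or a = c, and primitive means gcd(a, b, c) = 1.
Reduced forces 3a^2 <= |D| = 4324, so 1 <= a <= 37; b must have the parity of D, and c = (b^2 - D)/(4a) must be an integer >= a.
Enumerate a = 1..37, b in [-a, a]:
  a=1: (1, 0, 1081)  [1]
  a=2: (2, 2, 541)  [1]
  a=3..4: none
  a=5: (5, -4, 217), (5, 4, 217)  [2]
  a=6: none
  a=7: (7, -4, 155), (7, 4, 155)  [2]
  a=8..9: none
  a=10: (10, -6, 109), (10, 6, 109)  [2]
  a=11..13: none
  a=14: (14, -10, 79), (14, 10, 79)  [2]
  a=15..22: none
  a=23: (23, 0, 47)  [1]
  a=24: none
  a=25: (25, -24, 49), (25, 24, 49)  [2]
  a=26..30: none
  a=31: (31, -4, 35), (31, 4, 35)  [2]
  a=32..34: none
  a=35: (35, 24, 35)  [1]
  a=36..37: none
Total reduced forms: 1 + 1 + 2 + 2 + 2 + 2 + 1 + 2 + 2 + 1 = 16
h = 16

16


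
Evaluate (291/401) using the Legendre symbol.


p = 401 is prime, so compute (291/401) with the reciprocity algorithm (Jacobi-symbol steps: pull out 2s via (2/n), flip via reciprocity, reduce):
  reciprocity: (291/401) -> +(401/291)
  reduce: (110/291)
  pull out 2: (2/291) = -1  (since 291 mod 8 = 3)
  reciprocity: (55/291) -> -(291/55)
  reduce: (16/55)
  pull out 2: (2/55) = +1  (since 55 mod 8 = 7)
  pull out 2: (2/55) = +1  (since 55 mod 8 = 7)
  pull out 2: (2/55) = +1  (since 55 mod 8 = 7)
  pull out 2: (2/55) = +1  (since 55 mod 8 = 7)
  (1/55) = 1
Product of signs = 1
(291/401) = 1

1


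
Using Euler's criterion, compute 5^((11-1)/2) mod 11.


p = 11 is prime and the exponent is (p-1)/2 = 5, so by Euler's criterion 5^5 = (5/11) = +1 or -1 mod 11.
Compute by square-and-multiply:
  5 = 4 + 1 (binary 101)
  Repeated squaring mod 11: 5^1 = 5, 5^2 = 3, 5^4 = 9
  5^5 = 5^4 * 5^1 = 9 * 5 mod 11
    9 * 5 = 45 = 1 mod 11
  5^5 = 1 mod 11
Result 1: 5 is a quadratic residue mod 11.
5^5 mod 11 = 1

1


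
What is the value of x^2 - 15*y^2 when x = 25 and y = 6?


x^2 - d*y^2
= 25^2 - 15*6^2
= 625 - 540
= 85

85


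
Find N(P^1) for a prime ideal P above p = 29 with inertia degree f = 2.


N(P^a) = p^(a*f)
= 29^(1*2)
= 29^2
= 841

841


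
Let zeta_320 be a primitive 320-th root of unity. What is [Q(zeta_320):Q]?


The degree equals Euler's totient phi(320).
320 = 2^6 * 5
phi(320) = 128

128


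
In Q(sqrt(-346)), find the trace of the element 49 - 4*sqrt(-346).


Tr(a + b*sqrt(d)) = (a + b*sqrt(d)) + (a - b*sqrt(d)) = 2a
= 2 * (49)
= 98

98


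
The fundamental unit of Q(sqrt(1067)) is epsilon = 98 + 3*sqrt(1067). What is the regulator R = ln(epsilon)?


epsilon = 98 + 3*sqrt(1067)
= 195.9949
R = ln(195.9949)
= 5.2781

5.2781


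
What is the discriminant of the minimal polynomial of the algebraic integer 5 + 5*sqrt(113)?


The element 5 + 5*sqrt(113) has minimal polynomial:
x^2 - 10*x - 2800
Discriminant = (-10)^2 - 4*(-2800)
= 100 + 11200
= 11300

11300


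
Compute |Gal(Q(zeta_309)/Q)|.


|Gal(Q(zeta_309)/Q)| = phi(309)
= 204

204


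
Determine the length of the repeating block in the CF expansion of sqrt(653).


Run the CF algorithm for sqrt(653).
a_0 = floor(sqrt(653)) = 25; set m_0=0, q_0=1.
Recurrence: m' = q*a - m,  q' = (d - m'^2)/q,  a' = floor((a_0 + m')/q').
  step 1: m=25, q=28, a=1
  step 2: m=3, q=23, a=1
  step 3: m=20, q=11, a=4
  step 4: m=24, q=7, a=7
  step 5: m=25, q=4, a=12
  step 6: m=23, q=31, a=1
  step 7: m=8, q=19, a=1
  step 8: m=11, q=28, a=1
  step 9: m=17, q=13, a=3
  step 10: m=22, q=13, a=3
  step 11: m=17, q=28, a=1
  step 12: m=11, q=19, a=1
  step 13: m=8, q=31, a=1
  step 14: m=23, q=4, a=12
  step 15: m=25, q=7, a=7
  step 16: m=24, q=11, a=4
  step 17: m=20, q=23, a=1
  step 18: m=3, q=28, a=1
  step 19: m=25, q=1, a=50
a_19 = 2*a_0 = 50, so the period closes here.
sqrt(653) = [25; 1, 1, 4, 7, 12, 1, 1, 1, 3, 3, 1, 1, 1, 12, 7, 4, 1, 1, 50]
Period length = 19

19


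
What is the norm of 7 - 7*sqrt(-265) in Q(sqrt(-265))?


N(a + b*sqrt(d)) = a^2 - d*b^2
= (7)^2 - (-265)*(-7)^2
= 49 + 12985
= 13034

13034


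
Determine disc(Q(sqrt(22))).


For K = Q(sqrt(d)) with d squarefree: disc(K) = d if d = 1 mod 4, and disc(K) = 4d if d = 2 or 3 mod 4.
Here d = 22, and d mod 4 = 2.
d = 2 mod 4, not 1 (O_K = Z[sqrt(d)]), so disc(K) = 4d = 4 * (22) = 88

88


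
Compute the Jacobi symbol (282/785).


Compute (282/785) via quadratic reciprocity:
  pull out 2: (2/785) = +1  (since 785 mod 8 = 1)
  reciprocity: (141/785) -> +(785/141)
  reduce: (80/141)
  pull out 2: (2/141) = -1  (since 141 mod 8 = 5)
  pull out 2: (2/141) = -1  (since 141 mod 8 = 5)
  pull out 2: (2/141) = -1  (since 141 mod 8 = 5)
  pull out 2: (2/141) = -1  (since 141 mod 8 = 5)
  reciprocity: (5/141) -> +(141/5)
  reduce: (1/5)
  (1/5) = 1
Product of signs = 1

1


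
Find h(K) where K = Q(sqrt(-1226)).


K = Q(sqrt(-1226)). d mod 4 = 2, so D = disc(K) = 4d = -4904
h(K) equals the number of primitive reduced positive-definite forms (a, b, c) = a*x^2 + b*x*y + c*y^2 with b^2 - 4ac = D,
where reduced means |b| <= a <= c, with b >= 0 whenever |b| = a or a = c, and primitive means gcd(a, b, c) = 1.
Reduced forces 3a^2 <= |D| = 4904, so 1 <= a <= 40; b must have the parity of D, and c = (b^2 - D)/(4a) must be an integer >= a.
Enumerate a = 1..40, b in [-a, a]:
  a=1: (1, 0, 1226)  [1]
  a=2: (2, 0, 613)  [1]
  a=3: (3, -2, 409), (3, 2, 409)  [2]
  a=4: none
  a=5: (5, -4, 246), (5, 4, 246)  [2]
  a=6: (6, -4, 205), (6, 4, 205)  [2]
  a=7..8: none
  a=9: (9, -8, 138), (9, 8, 138)  [2]
  a=10: (10, -4, 123), (10, 4, 123)  [2]
  a=11..12: none
  a=13: (13, -6, 95), (13, 6, 95)  [2]
  a=14: none
  a=15: (15, -14, 85), (15, -4, 82), (15, 4, 82), (15, 14, 85)  [4]
  a=16: none
  a=17: (17, -14, 75), (17, 14, 75)  [2]
  a=18: (18, -8, 69), (18, 8, 69)  [2]
  a=19: (19, -6, 65), (19, 6, 65)  [2]
  a=20..22: none
  a=23: (23, -8, 54), (23, 8, 54)  [2]
  a=24: none
  a=25: (25, -14, 51), (25, 14, 51)  [2]
  a=26: (26, -20, 51), (26, 20, 51)  [2]
  a=27: (27, -8, 46), (27, 8, 46)  [2]
  a=28..29: none
  a=30: (30, -16, 43), (30, -4, 41), (30, 4, 41), (30, 16, 43)  [4]
  a=31: (31, -26, 45), (31, 26, 45)  [2]
  a=32..33: none
  a=34: (34, -20, 39), (34, 20, 39)  [2]
  a=35..37: none
  a=38: (38, -32, 39), (38, 32, 39)  [2]
  a=39..40: none
Total reduced forms: 1 + 1 + 2 + 2 + 2 + 2 + 2 + 2 + 4 + 2 + 2 + 2 + 2 + 2 + 2 + 2 + 4 + 2 + 2 + 2 = 42
h = 42

42


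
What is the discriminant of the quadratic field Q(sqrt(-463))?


For K = Q(sqrt(d)) with d squarefree: disc(K) = d if d = 1 mod 4, and disc(K) = 4d if d = 2 or 3 mod 4.
Here d = -463, and d mod 4 = 1.
d = 1 mod 4 (O_K = Z[(1+sqrt(d))/2]), so disc(K) = d = -463

-463


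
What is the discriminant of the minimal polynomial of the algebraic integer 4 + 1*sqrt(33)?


The element 4 + 1*sqrt(33) has minimal polynomial:
x^2 - 8*x - 17
Discriminant = (-8)^2 - 4*(-17)
= 64 + 68
= 132

132


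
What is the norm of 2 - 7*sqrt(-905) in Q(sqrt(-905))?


N(a + b*sqrt(d)) = a^2 - d*b^2
= (2)^2 - (-905)*(-7)^2
= 4 + 44345
= 44349

44349


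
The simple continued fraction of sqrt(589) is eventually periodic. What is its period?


Run the CF algorithm for sqrt(589).
a_0 = floor(sqrt(589)) = 24; set m_0=0, q_0=1.
Recurrence: m' = q*a - m,  q' = (d - m'^2)/q,  a' = floor((a_0 + m')/q').
  step 1: m=24, q=13, a=3
  step 2: m=15, q=28, a=1
  step 3: m=13, q=15, a=2
  step 4: m=17, q=20, a=2
  step 5: m=23, q=3, a=15
  step 6: m=22, q=35, a=1
  step 7: m=13, q=12, a=3
  step 8: m=23, q=5, a=9
  step 9: m=22, q=21, a=2
  step 10: m=20, q=9, a=4
  step 11: m=16, q=37, a=1
  step 12: m=21, q=4, a=11
  step 13: m=23, q=15, a=3
  step 14: m=22, q=7, a=6
  step 15: m=20, q=27, a=1
  step 16: m=7, q=20, a=1
  step 17: m=13, q=21, a=1
  step 18: m=8, q=25, a=1
  step 19: m=17, q=12, a=3
  step 20: m=19, q=19, a=2
  step 21: m=19, q=12, a=3
  step 22: m=17, q=25, a=1
  step 23: m=8, q=21, a=1
  step 24: m=13, q=20, a=1
  step 25: m=7, q=27, a=1
  step 26: m=20, q=7, a=6
  step 27: m=22, q=15, a=3
  step 28: m=23, q=4, a=11
  step 29: m=21, q=37, a=1
  step 30: m=16, q=9, a=4
  step 31: m=20, q=21, a=2
  step 32: m=22, q=5, a=9
  step 33: m=23, q=12, a=3
  step 34: m=13, q=35, a=1
  step 35: m=22, q=3, a=15
  step 36: m=23, q=20, a=2
  step 37: m=17, q=15, a=2
  step 38: m=13, q=28, a=1
  step 39: m=15, q=13, a=3
  step 40: m=24, q=1, a=48
a_40 = 2*a_0 = 48, so the period closes here.
sqrt(589) = [24; 3, 1, 2, 2, 15, 1, 3, 9, 2, 4, 1, 11, 3, 6, 1, 1, 1, 1, 3, 2, 3, 1, 1, 1, 1, 6, 3, 11, 1, 4, 2, 9, 3, 1, 15, 2, 2, 1, 3, 48]
Period length = 40

40


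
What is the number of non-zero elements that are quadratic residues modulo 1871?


For prime p, the number of non-zero quadratic residues is (p-1)/2.
= (1871-1)/2
= 935

935


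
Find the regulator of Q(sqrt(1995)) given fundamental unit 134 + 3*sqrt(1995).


epsilon = 134 + 3*sqrt(1995)
= 267.9963
R = ln(267.9963)
= 5.5910

5.5910


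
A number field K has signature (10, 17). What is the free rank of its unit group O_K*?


By Dirichlet's unit theorem:
rank = r1 + r2 - 1
= 10 + 17 - 1
= 26

26


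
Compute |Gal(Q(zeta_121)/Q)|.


|Gal(Q(zeta_121)/Q)| = phi(121)
= 110

110


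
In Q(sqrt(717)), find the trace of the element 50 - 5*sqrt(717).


Tr(a + b*sqrt(d)) = (a + b*sqrt(d)) + (a - b*sqrt(d)) = 2a
= 2 * (50)
= 100

100


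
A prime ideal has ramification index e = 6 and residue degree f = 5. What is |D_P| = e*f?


|D_P| = e * f
= 6 * 5
= 30

30


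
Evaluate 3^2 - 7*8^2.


x^2 - d*y^2
= 3^2 - 7*8^2
= 9 - 448
= -439

-439


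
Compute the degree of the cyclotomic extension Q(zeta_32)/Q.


The degree equals Euler's totient phi(32).
32 = 2^5
phi(32) = 16

16


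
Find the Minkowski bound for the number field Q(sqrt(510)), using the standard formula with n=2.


d = 510, d mod 4 = 2, so disc(K) = 4d = 2040; |disc(K)| = 2040
Real quadratic field, so n = 2, s = r2 = 0, r1 = 2
M = (n!/n^n) * (4/pi)^s * sqrt(|disc(K)|) = (2!/2^2) * (4/pi)^0 * sqrt(2040)
= 0.5 * 1.000000 * 45.166359
= 22.5832

22.5832


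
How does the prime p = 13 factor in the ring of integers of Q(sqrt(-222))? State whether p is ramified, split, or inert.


K = Q(sqrt(-222)). Since d mod 4 = 2, disc(K) = -888.
Check p | disc: -888 mod 13 = 9.
p does not divide disc. Compute Legendre symbol (d/p):
12^((13-1)/2) mod 13 = 1
(d/p) = 1, so p splits: (p) = P*P' with e=1, f=1, g=2.
Therefore p is split.

split


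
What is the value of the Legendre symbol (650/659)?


p = 659 is prime, so compute (650/659) with the reciprocity algorithm (Jacobi-symbol steps: pull out 2s via (2/n), flip via reciprocity, reduce):
  pull out 2: (2/659) = -1  (since 659 mod 8 = 3)
  reciprocity: (325/659) -> +(659/325)
  reduce: (9/325)
  reciprocity: (9/325) -> +(325/9)
  reduce: (1/9)
  (1/9) = 1
Product of signs = -1
(650/659) = -1

-1


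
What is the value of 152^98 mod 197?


p = 197 is prime and the exponent is (p-1)/2 = 98, so by Euler's criterion 152^98 = (152/197) = +1 or -1 mod 197.
Compute by square-and-multiply:
  98 = 64 + 32 + 2 (binary 1100010)
  Repeated squaring mod 197: 152^1 = 152, 152^2 = 55, 152^4 = 70, 152^8 = 172, 152^16 = 34, 152^32 = 171, 152^64 = 85
  152^98 = 152^64 * 152^32 * 152^2 = 85 * 171 * 55 mod 197
    85 * 171 = 14535 = 154 mod 197
    154 * 55 = 8470 = 196 mod 197
  152^98 = 196 mod 197
Result 196 = p - 1 = -1 mod 197: 152 is a quadratic non-residue mod 197. As a residue in [0, p-1] the value is 196.
152^98 mod 197 = 196

196


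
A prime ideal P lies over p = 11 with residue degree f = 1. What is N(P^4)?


N(P^a) = p^(a*f)
= 11^(4*1)
= 11^4
= 14641

14641


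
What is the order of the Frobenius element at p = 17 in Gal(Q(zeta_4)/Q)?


The Frobenius at p in Gal(Q(zeta_n)/Q) = (Z/nZ)* is the class of p, so its order is ord_4(17), the smallest k >= 1 with 17^k = 1 mod 4.
n = 4 = 2^2, phi(4) = 2; the order divides phi(n).
Divisors of 2: 1, 2
Repeated squaring mod 4: 17^1 = 1, 17^2 = 1
Test divisors in increasing order:
  k=1: 17^1 = 1 mod 4  <- first divisor giving 1
Order = 1

1


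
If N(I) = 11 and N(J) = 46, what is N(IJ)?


N(IJ) = N(I) * N(J)
= 11 * 46
= 506

506


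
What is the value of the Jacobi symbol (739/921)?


Compute (739/921) via quadratic reciprocity:
  reciprocity: (739/921) -> +(921/739)
  reduce: (182/739)
  pull out 2: (2/739) = -1  (since 739 mod 8 = 3)
  reciprocity: (91/739) -> -(739/91)
  reduce: (11/91)
  reciprocity: (11/91) -> -(91/11)
  reduce: (3/11)
  reciprocity: (3/11) -> -(11/3)
  reduce: (2/3)
  pull out 2: (2/3) = -1  (since 3 mod 8 = 3)
  (1/3) = 1
Product of signs = -1

-1


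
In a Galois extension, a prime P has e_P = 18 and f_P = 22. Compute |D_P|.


|D_P| = e * f
= 18 * 22
= 396

396


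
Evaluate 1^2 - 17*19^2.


x^2 - d*y^2
= 1^2 - 17*19^2
= 1 - 6137
= -6136

-6136


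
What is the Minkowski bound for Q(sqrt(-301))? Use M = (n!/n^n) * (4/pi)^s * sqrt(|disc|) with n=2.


d = -301, d mod 4 = 3, so disc(K) = 4d = -1204; |disc(K)| = 1204
Imaginary quadratic field, so n = 2, s = r2 = 1, r1 = 0
M = (n!/n^n) * (4/pi)^s * sqrt(|disc(K)|) = (2!/2^2) * (4/pi)^1 * sqrt(1204)
= 0.5 * 1.273240 * 34.698703
= 22.0899

22.0899


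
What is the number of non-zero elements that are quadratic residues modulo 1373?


For prime p, the number of non-zero quadratic residues is (p-1)/2.
= (1373-1)/2
= 686

686


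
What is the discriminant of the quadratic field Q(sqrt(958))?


For K = Q(sqrt(d)) with d squarefree: disc(K) = d if d = 1 mod 4, and disc(K) = 4d if d = 2 or 3 mod 4.
Here d = 958, and d mod 4 = 2.
d = 2 mod 4, not 1 (O_K = Z[sqrt(d)]), so disc(K) = 4d = 4 * (958) = 3832

3832


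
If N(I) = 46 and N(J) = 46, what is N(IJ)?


N(IJ) = N(I) * N(J)
= 46 * 46
= 2116

2116


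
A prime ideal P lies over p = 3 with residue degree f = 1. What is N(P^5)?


N(P^a) = p^(a*f)
= 3^(5*1)
= 3^5
= 243

243


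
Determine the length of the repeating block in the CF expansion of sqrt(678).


Run the CF algorithm for sqrt(678).
a_0 = floor(sqrt(678)) = 26; set m_0=0, q_0=1.
Recurrence: m' = q*a - m,  q' = (d - m'^2)/q,  a' = floor((a_0 + m')/q').
  step 1: m=26, q=2, a=26
  step 2: m=26, q=1, a=52
a_2 = 2*a_0 = 52, so the period closes here.
sqrt(678) = [26; 26, 52]
Period length = 2

2


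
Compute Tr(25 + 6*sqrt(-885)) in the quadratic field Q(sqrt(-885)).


Tr(a + b*sqrt(d)) = (a + b*sqrt(d)) + (a - b*sqrt(d)) = 2a
= 2 * (25)
= 50

50


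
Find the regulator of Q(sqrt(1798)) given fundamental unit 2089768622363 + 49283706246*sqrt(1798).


epsilon = 2089768622363 + 49283706246*sqrt(1798)
= 4.1795e+12
R = ln(4.1795e+12)
= 29.0612

29.0612


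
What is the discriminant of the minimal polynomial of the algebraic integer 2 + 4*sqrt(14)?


The element 2 + 4*sqrt(14) has minimal polynomial:
x^2 - 4*x - 220
Discriminant = (-4)^2 - 4*(-220)
= 16 + 880
= 896

896


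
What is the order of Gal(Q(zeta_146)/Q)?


|Gal(Q(zeta_146)/Q)| = phi(146)
= 72

72


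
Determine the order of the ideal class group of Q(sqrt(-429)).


K = Q(sqrt(-429)). d mod 4 = 3, so D = disc(K) = 4d = -1716
h(K) equals the number of primitive reduced positive-definite forms (a, b, c) = a*x^2 + b*x*y + c*y^2 with b^2 - 4ac = D,
where reduced means |b| <= a <= c, with b >= 0 whenever |b| = a or a = c, and primitive means gcd(a, b, c) = 1.
Reduced forces 3a^2 <= |D| = 1716, so 1 <= a <= 23; b must have the parity of D, and c = (b^2 - D)/(4a) must be an integer >= a.
Enumerate a = 1..23, b in [-a, a]:
  a=1: (1, 0, 429)  [1]
  a=2: (2, 2, 215)  [1]
  a=3: (3, 0, 143)  [1]
  a=4: none
  a=5: (5, -2, 86), (5, 2, 86)  [2]
  a=6: (6, 6, 73)  [1]
  a=7..9: none
  a=10: (10, -2, 43), (10, 2, 43)  [2]
  a=11: (11, 0, 39)  [1]
  a=12: none
  a=13: (13, 0, 33)  [1]
  a=14: none
  a=15: (15, -12, 31), (15, 12, 31)  [2]
  a=16: none
  a=17: (17, -16, 29), (17, 16, 29)  [2]
  a=18..21: none
  a=22: (22, 22, 25)  [1]
  a=23: (23, 20, 23)  [1]
Total reduced forms: 1 + 1 + 1 + 2 + 1 + 2 + 1 + 1 + 2 + 2 + 1 + 1 = 16
h = 16

16


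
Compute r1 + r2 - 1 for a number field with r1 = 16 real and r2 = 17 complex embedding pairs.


By Dirichlet's unit theorem:
rank = r1 + r2 - 1
= 16 + 17 - 1
= 32

32


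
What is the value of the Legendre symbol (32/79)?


p = 79 is prime, so compute (32/79) with the reciprocity algorithm (Jacobi-symbol steps: pull out 2s via (2/n), flip via reciprocity, reduce):
  pull out 2: (2/79) = +1  (since 79 mod 8 = 7)
  pull out 2: (2/79) = +1  (since 79 mod 8 = 7)
  pull out 2: (2/79) = +1  (since 79 mod 8 = 7)
  pull out 2: (2/79) = +1  (since 79 mod 8 = 7)
  pull out 2: (2/79) = +1  (since 79 mod 8 = 7)
  (1/79) = 1
Product of signs = 1
(32/79) = 1

1


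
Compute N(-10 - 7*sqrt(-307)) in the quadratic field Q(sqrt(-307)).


N(a + b*sqrt(d)) = a^2 - d*b^2
= (-10)^2 - (-307)*(-7)^2
= 100 + 15043
= 15143

15143


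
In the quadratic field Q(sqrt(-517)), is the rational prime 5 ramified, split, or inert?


K = Q(sqrt(-517)). Since d mod 4 = 3, disc(K) = -2068.
Check p | disc: -2068 mod 5 = 2.
p does not divide disc. Compute Legendre symbol (d/p):
3^((5-1)/2) mod 5 = -1
(d/p) = -1, so p is inert: (p) stays prime with e=1, f=2, g=1.
Therefore p is inert.

inert


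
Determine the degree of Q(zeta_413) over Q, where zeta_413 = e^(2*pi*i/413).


The degree equals Euler's totient phi(413).
413 = 7 * 59
phi(413) = 348

348


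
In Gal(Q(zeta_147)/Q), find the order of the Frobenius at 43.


The Frobenius at p in Gal(Q(zeta_n)/Q) = (Z/nZ)* is the class of p, so its order is ord_147(43), the smallest k >= 1 with 43^k = 1 mod 147.
n = 147 = 3 * 7^2, phi(147) = 84; the order divides phi(n).
Divisors of 84: 1, 2, 3, 4, 6, 7, 12, 14, 21, 28, 42, 84
Repeated squaring mod 147: 43^1 = 43, 43^2 = 85, 43^4 = 22, 43^8 = 43, 43^16 = 85, 43^32 = 22, 43^64 = 43
Test divisors in increasing order:
  k=1: 43^1 = 43 mod 147
  k=2: 43^2 = 85 mod 147
  k=3: 43^3 = 85 * 43 = 127 mod 147
  k=4: 43^4 = 22 mod 147
  k=6: 43^6 = 22 * 85 = 106 mod 147
  k=7: 43^7 = 22 * 85 * 43 = 1 mod 147  <- first divisor giving 1
Order = 7

7


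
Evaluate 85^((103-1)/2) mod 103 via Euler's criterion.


p = 103 is prime and the exponent is (p-1)/2 = 51, so by Euler's criterion 85^51 = (85/103) = +1 or -1 mod 103.
Compute by square-and-multiply:
  51 = 32 + 16 + 2 + 1 (binary 110011)
  Repeated squaring mod 103: 85^1 = 85, 85^2 = 15, 85^4 = 19, 85^8 = 52, 85^16 = 26, 85^32 = 58
  85^51 = 85^32 * 85^16 * 85^2 * 85^1 = 58 * 26 * 15 * 85 mod 103
    58 * 26 = 1508 = 66 mod 103
    66 * 15 = 990 = 63 mod 103
    63 * 85 = 5355 = 102 mod 103
  85^51 = 102 mod 103
Result 102 = p - 1 = -1 mod 103: 85 is a quadratic non-residue mod 103. As a residue in [0, p-1] the value is 102.
85^51 mod 103 = 102

102


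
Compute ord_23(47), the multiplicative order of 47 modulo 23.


We want ord_23(47), the smallest k >= 1 with 47^k = 1 mod 23.
n = 23 = 23, phi(23) = 22; the order divides phi(n).
Divisors of 22: 1, 2, 11, 22
Repeated squaring mod 23: 47^1 = 1, 47^2 = 1, 47^4 = 1, 47^8 = 1, 47^16 = 1
Test divisors in increasing order:
  k=1: 47^1 = 1 mod 23  <- first divisor giving 1
Order = 1

1


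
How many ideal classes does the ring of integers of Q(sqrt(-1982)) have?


K = Q(sqrt(-1982)). d mod 4 = 2, so D = disc(K) = 4d = -7928
h(K) equals the number of primitive reduced positive-definite forms (a, b, c) = a*x^2 + b*x*y + c*y^2 with b^2 - 4ac = D,
where reduced means |b| <= a <= c, with b >= 0 whenever |b| = a or a = c, and primitive means gcd(a, b, c) = 1.
Reduced forces 3a^2 <= |D| = 7928, so 1 <= a <= 51; b must have the parity of D, and c = (b^2 - D)/(4a) must be an integer >= a.
Enumerate a = 1..51, b in [-a, a]:
  a=1: (1, 0, 1982)  [1]
  a=2: (2, 0, 991)  [1]
  a=3: (3, -2, 661), (3, 2, 661)  [2]
  a=4..5: none
  a=6: (6, -4, 331), (6, 4, 331)  [2]
  a=7..8: none
  a=9: (9, -8, 222), (9, 8, 222)  [2]
  a=10: none
  a=11: (11, -6, 181), (11, 6, 181)  [2]
  a=12..17: none
  a=18: (18, -8, 111), (18, 8, 111)  [2]
  a=19..21: none
  a=22: (22, -16, 93), (22, 16, 93)  [2]
  a=23..26: none
  a=27: (27, -8, 74), (27, 8, 74)  [2]
  a=28..30: none
  a=31: (31, -16, 66), (31, 16, 66)  [2]
  a=32: none
  a=33: (33, -28, 66), (33, -16, 62), (33, 16, 62), (33, 28, 66)  [4]
  a=34..36: none
  a=37: (37, -8, 54), (37, 8, 54)  [2]
  a=38..51: none
Total reduced forms: 1 + 1 + 2 + 2 + 2 + 2 + 2 + 2 + 2 + 2 + 4 + 2 = 24
h = 24

24


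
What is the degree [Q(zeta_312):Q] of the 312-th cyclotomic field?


The degree equals Euler's totient phi(312).
312 = 2^3 * 3 * 13
phi(312) = 96

96


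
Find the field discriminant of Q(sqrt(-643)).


For K = Q(sqrt(d)) with d squarefree: disc(K) = d if d = 1 mod 4, and disc(K) = 4d if d = 2 or 3 mod 4.
Here d = -643, and d mod 4 = 1.
d = 1 mod 4 (O_K = Z[(1+sqrt(d))/2]), so disc(K) = d = -643

-643


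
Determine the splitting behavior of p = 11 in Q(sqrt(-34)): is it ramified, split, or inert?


K = Q(sqrt(-34)). Since d mod 4 = 2, disc(K) = -136.
Check p | disc: -136 mod 11 = 7.
p does not divide disc. Compute Legendre symbol (d/p):
10^((11-1)/2) mod 11 = -1
(d/p) = -1, so p is inert: (p) stays prime with e=1, f=2, g=1.
Therefore p is inert.

inert


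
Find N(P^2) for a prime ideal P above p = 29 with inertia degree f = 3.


N(P^a) = p^(a*f)
= 29^(2*3)
= 29^6
= 594823321

594823321


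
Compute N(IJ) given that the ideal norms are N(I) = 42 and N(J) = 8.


N(IJ) = N(I) * N(J)
= 42 * 8
= 336

336


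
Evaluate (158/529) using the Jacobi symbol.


Compute (158/529) via quadratic reciprocity:
  pull out 2: (2/529) = +1  (since 529 mod 8 = 1)
  reciprocity: (79/529) -> +(529/79)
  reduce: (55/79)
  reciprocity: (55/79) -> -(79/55)
  reduce: (24/55)
  pull out 2: (2/55) = +1  (since 55 mod 8 = 7)
  pull out 2: (2/55) = +1  (since 55 mod 8 = 7)
  pull out 2: (2/55) = +1  (since 55 mod 8 = 7)
  reciprocity: (3/55) -> -(55/3)
  reduce: (1/3)
  (1/3) = 1
Product of signs = 1

1


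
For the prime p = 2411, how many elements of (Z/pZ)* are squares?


For prime p, the number of non-zero quadratic residues is (p-1)/2.
= (2411-1)/2
= 1205

1205


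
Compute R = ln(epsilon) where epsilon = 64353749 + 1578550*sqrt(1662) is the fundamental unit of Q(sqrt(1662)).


epsilon = 64353749 + 1578550*sqrt(1662)
= 1.2871e+08
R = ln(1.2871e+08)
= 18.6731

18.6731


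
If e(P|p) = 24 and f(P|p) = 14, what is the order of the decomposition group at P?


|D_P| = e * f
= 24 * 14
= 336

336


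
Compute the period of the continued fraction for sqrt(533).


Run the CF algorithm for sqrt(533).
a_0 = floor(sqrt(533)) = 23; set m_0=0, q_0=1.
Recurrence: m' = q*a - m,  q' = (d - m'^2)/q,  a' = floor((a_0 + m')/q').
  step 1: m=23, q=4, a=11
  step 2: m=21, q=23, a=1
  step 3: m=2, q=23, a=1
  step 4: m=21, q=4, a=11
  step 5: m=23, q=1, a=46
a_5 = 2*a_0 = 46, so the period closes here.
sqrt(533) = [23; 11, 1, 1, 11, 46]
Period length = 5

5


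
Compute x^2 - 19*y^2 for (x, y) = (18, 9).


x^2 - d*y^2
= 18^2 - 19*9^2
= 324 - 1539
= -1215

-1215


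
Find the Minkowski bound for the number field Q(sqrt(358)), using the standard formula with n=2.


d = 358, d mod 4 = 2, so disc(K) = 4d = 1432; |disc(K)| = 1432
Real quadratic field, so n = 2, s = r2 = 0, r1 = 2
M = (n!/n^n) * (4/pi)^s * sqrt(|disc(K)|) = (2!/2^2) * (4/pi)^0 * sqrt(1432)
= 0.5 * 1.000000 * 37.841776
= 18.9209

18.9209


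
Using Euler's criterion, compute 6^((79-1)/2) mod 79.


p = 79 is prime and the exponent is (p-1)/2 = 39, so by Euler's criterion 6^39 = (6/79) = +1 or -1 mod 79.
Compute by square-and-multiply:
  39 = 32 + 4 + 2 + 1 (binary 100111)
  Repeated squaring mod 79: 6^1 = 6, 6^2 = 36, 6^4 = 32, 6^8 = 76, 6^16 = 9, 6^32 = 2
  6^39 = 6^32 * 6^4 * 6^2 * 6^1 = 2 * 32 * 36 * 6 mod 79
    2 * 32 = 64 = 64 mod 79
    64 * 36 = 2304 = 13 mod 79
    13 * 6 = 78 = 78 mod 79
  6^39 = 78 mod 79
Result 78 = p - 1 = -1 mod 79: 6 is a quadratic non-residue mod 79. As a residue in [0, p-1] the value is 78.
6^39 mod 79 = 78

78


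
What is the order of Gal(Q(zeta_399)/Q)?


|Gal(Q(zeta_399)/Q)| = phi(399)
= 216

216


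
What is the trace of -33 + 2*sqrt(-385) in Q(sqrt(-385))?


Tr(a + b*sqrt(d)) = (a + b*sqrt(d)) + (a - b*sqrt(d)) = 2a
= 2 * (-33)
= -66

-66


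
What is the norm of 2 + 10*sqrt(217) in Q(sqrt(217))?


N(a + b*sqrt(d)) = a^2 - d*b^2
= (2)^2 - (217)*(10)^2
= 4 - 21700
= -21696

-21696


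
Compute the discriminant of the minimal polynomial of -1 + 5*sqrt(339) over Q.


The element -1 + 5*sqrt(339) has minimal polynomial:
x^2 + 2*x - 8474
Discriminant = (2)^2 - 4*(-8474)
= 4 + 33896
= 33900

33900


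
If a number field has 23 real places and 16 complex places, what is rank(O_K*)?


By Dirichlet's unit theorem:
rank = r1 + r2 - 1
= 23 + 16 - 1
= 38

38


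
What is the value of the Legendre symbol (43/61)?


p = 61 is prime, so compute (43/61) with the reciprocity algorithm (Jacobi-symbol steps: pull out 2s via (2/n), flip via reciprocity, reduce):
  reciprocity: (43/61) -> +(61/43)
  reduce: (18/43)
  pull out 2: (2/43) = -1  (since 43 mod 8 = 3)
  reciprocity: (9/43) -> +(43/9)
  reduce: (7/9)
  reciprocity: (7/9) -> +(9/7)
  reduce: (2/7)
  pull out 2: (2/7) = +1  (since 7 mod 8 = 7)
  (1/7) = 1
Product of signs = -1
(43/61) = -1

-1


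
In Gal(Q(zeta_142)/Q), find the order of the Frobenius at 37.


The Frobenius at p in Gal(Q(zeta_n)/Q) = (Z/nZ)* is the class of p, so its order is ord_142(37), the smallest k >= 1 with 37^k = 1 mod 142.
n = 142 = 2 * 71, phi(142) = 70; the order divides phi(n).
Divisors of 70: 1, 2, 5, 7, 10, 14, 35, 70
Repeated squaring mod 142: 37^1 = 37, 37^2 = 91, 37^4 = 45, 37^8 = 37, 37^16 = 91, 37^32 = 45, 37^64 = 37
Test divisors in increasing order:
  k=1: 37^1 = 37 mod 142
  k=2: 37^2 = 91 mod 142
  k=5: 37^5 = 45 * 37 = 103 mod 142
  k=7: 37^7 = 45 * 91 * 37 = 1 mod 142  <- first divisor giving 1
Order = 7

7


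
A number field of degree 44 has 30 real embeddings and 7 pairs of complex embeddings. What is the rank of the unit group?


By Dirichlet's unit theorem:
rank = r1 + r2 - 1
= 30 + 7 - 1
= 36

36


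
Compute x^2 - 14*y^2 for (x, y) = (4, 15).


x^2 - d*y^2
= 4^2 - 14*15^2
= 16 - 3150
= -3134

-3134


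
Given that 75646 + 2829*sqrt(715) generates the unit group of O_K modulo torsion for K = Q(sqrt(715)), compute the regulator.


epsilon = 75646 + 2829*sqrt(715)
= 151292.0000
R = ln(151292.0000)
= 11.9270

11.9270


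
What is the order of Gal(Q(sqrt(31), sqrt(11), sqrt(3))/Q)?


The 3 square roots of distinct primes are multiplicatively independent over Q,
so [K:Q] = 2^3 and Gal(K/Q) is isomorphic to (Z/2Z)^3.
|Gal| = 2^3 = 8

8


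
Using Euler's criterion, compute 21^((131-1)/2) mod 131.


p = 131 is prime and the exponent is (p-1)/2 = 65, so by Euler's criterion 21^65 = (21/131) = +1 or -1 mod 131.
Compute by square-and-multiply:
  65 = 64 + 1 (binary 1000001)
  Repeated squaring mod 131: 21^1 = 21, 21^2 = 48, 21^4 = 77, 21^8 = 34, 21^16 = 108, 21^32 = 5, 21^64 = 25
  21^65 = 21^64 * 21^1 = 25 * 21 mod 131
    25 * 21 = 525 = 1 mod 131
  21^65 = 1 mod 131
Result 1: 21 is a quadratic residue mod 131.
21^65 mod 131 = 1

1


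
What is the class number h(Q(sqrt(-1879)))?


K = Q(sqrt(-1879)). d mod 4 = 1, so D = disc(K) = d = -1879
h(K) equals the number of primitive reduced positive-definite forms (a, b, c) = a*x^2 + b*x*y + c*y^2 with b^2 - 4ac = D,
where reduced means |b| <= a <= c, with b >= 0 whenever |b| = a or a = c, and primitive means gcd(a, b, c) = 1.
Reduced forces 3a^2 <= |D| = 1879, so 1 <= a <= 25; b must have the parity of D, and c = (b^2 - D)/(4a) must be an integer >= a.
Enumerate a = 1..25, b in [-a, a]:
  a=1: (1, 1, 470)  [1]
  a=2: (2, -1, 235), (2, 1, 235)  [2]
  a=3: none
  a=4: (4, -3, 118), (4, 3, 118)  [2]
  a=5: (5, -1, 94), (5, 1, 94)  [2]
  a=6: none
  a=7: (7, -5, 68), (7, 5, 68)  [2]
  a=8: (8, -3, 59), (8, 3, 59)  [2]
  a=9: none
  a=10: (10, -9, 49), (10, -1, 47), (10, 1, 47), (10, 9, 49)  [4]
  a=11..13: none
  a=14: (14, -9, 35), (14, -5, 34), (14, 5, 34), (14, 9, 35)  [4]
  a=15: none
  a=16: (16, -13, 32), (16, 13, 32)  [2]
  a=17: (17, -5, 28), (17, 5, 28)  [2]
  a=18..19: none
  a=20: (20, -19, 28), (20, -11, 25), (20, 11, 25), (20, 19, 28)  [4]
  a=21..25: none
Total reduced forms: 1 + 2 + 2 + 2 + 2 + 2 + 4 + 4 + 2 + 2 + 4 = 27
h = 27

27


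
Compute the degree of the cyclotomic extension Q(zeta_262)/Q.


The degree equals Euler's totient phi(262).
262 = 2 * 131
phi(262) = 130

130


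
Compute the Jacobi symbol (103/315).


Compute (103/315) via quadratic reciprocity:
  reciprocity: (103/315) -> -(315/103)
  reduce: (6/103)
  pull out 2: (2/103) = +1  (since 103 mod 8 = 7)
  reciprocity: (3/103) -> -(103/3)
  reduce: (1/3)
  (1/3) = 1
Product of signs = 1

1


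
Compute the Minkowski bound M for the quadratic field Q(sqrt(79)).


d = 79, d mod 4 = 3, so disc(K) = 4d = 316; |disc(K)| = 316
Real quadratic field, so n = 2, s = r2 = 0, r1 = 2
M = (n!/n^n) * (4/pi)^s * sqrt(|disc(K)|) = (2!/2^2) * (4/pi)^0 * sqrt(316)
= 0.5 * 1.000000 * 17.776389
= 8.8882

8.8882


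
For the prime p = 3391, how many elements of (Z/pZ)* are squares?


For prime p, the number of non-zero quadratic residues is (p-1)/2.
= (3391-1)/2
= 1695

1695


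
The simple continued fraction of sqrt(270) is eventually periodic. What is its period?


Run the CF algorithm for sqrt(270).
a_0 = floor(sqrt(270)) = 16; set m_0=0, q_0=1.
Recurrence: m' = q*a - m,  q' = (d - m'^2)/q,  a' = floor((a_0 + m')/q').
  step 1: m=16, q=14, a=2
  step 2: m=12, q=9, a=3
  step 3: m=15, q=5, a=6
  step 4: m=15, q=9, a=3
  step 5: m=12, q=14, a=2
  step 6: m=16, q=1, a=32
a_6 = 2*a_0 = 32, so the period closes here.
sqrt(270) = [16; 2, 3, 6, 3, 2, 32]
Period length = 6

6


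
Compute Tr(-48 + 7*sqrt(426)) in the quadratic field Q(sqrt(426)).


Tr(a + b*sqrt(d)) = (a + b*sqrt(d)) + (a - b*sqrt(d)) = 2a
= 2 * (-48)
= -96

-96


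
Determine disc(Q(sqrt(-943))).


For K = Q(sqrt(d)) with d squarefree: disc(K) = d if d = 1 mod 4, and disc(K) = 4d if d = 2 or 3 mod 4.
Here d = -943, and d mod 4 = 1.
d = 1 mod 4 (O_K = Z[(1+sqrt(d))/2]), so disc(K) = d = -943

-943


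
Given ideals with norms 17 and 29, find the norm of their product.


N(IJ) = N(I) * N(J)
= 17 * 29
= 493

493


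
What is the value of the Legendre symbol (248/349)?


p = 349 is prime, so compute (248/349) with the reciprocity algorithm (Jacobi-symbol steps: pull out 2s via (2/n), flip via reciprocity, reduce):
  pull out 2: (2/349) = -1  (since 349 mod 8 = 5)
  pull out 2: (2/349) = -1  (since 349 mod 8 = 5)
  pull out 2: (2/349) = -1  (since 349 mod 8 = 5)
  reciprocity: (31/349) -> +(349/31)
  reduce: (8/31)
  pull out 2: (2/31) = +1  (since 31 mod 8 = 7)
  pull out 2: (2/31) = +1  (since 31 mod 8 = 7)
  pull out 2: (2/31) = +1  (since 31 mod 8 = 7)
  (1/31) = 1
Product of signs = -1
(248/349) = -1

-1


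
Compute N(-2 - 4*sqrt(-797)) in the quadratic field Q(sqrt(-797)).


N(a + b*sqrt(d)) = a^2 - d*b^2
= (-2)^2 - (-797)*(-4)^2
= 4 + 12752
= 12756

12756


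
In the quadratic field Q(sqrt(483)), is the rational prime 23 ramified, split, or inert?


K = Q(sqrt(483)). Since d mod 4 = 3, disc(K) = 1932.
Check p | disc: 1932 mod 23 = 0.
p divides disc, so p ramifies: (p) = P^2 with e=2, f=1, g=1.
Therefore p is ramified.

ramified


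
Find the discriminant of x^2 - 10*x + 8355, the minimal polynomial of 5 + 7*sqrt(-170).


The element 5 + 7*sqrt(-170) has minimal polynomial:
x^2 - 10*x + 8355
Discriminant = (-10)^2 - 4*(8355)
= 100 - 33420
= -33320

-33320


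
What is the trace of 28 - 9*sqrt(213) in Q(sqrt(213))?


Tr(a + b*sqrt(d)) = (a + b*sqrt(d)) + (a - b*sqrt(d)) = 2a
= 2 * (28)
= 56

56


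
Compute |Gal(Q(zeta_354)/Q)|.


|Gal(Q(zeta_354)/Q)| = phi(354)
= 116

116


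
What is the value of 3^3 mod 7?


p = 7 is prime and the exponent is (p-1)/2 = 3, so by Euler's criterion 3^3 = (3/7) = +1 or -1 mod 7.
Compute by square-and-multiply:
  3 = 2 + 1 (binary 11)
  Repeated squaring mod 7: 3^1 = 3, 3^2 = 2
  3^3 = 3^2 * 3^1 = 2 * 3 mod 7
    2 * 3 = 6 = 6 mod 7
  3^3 = 6 mod 7
Result 6 = p - 1 = -1 mod 7: 3 is a quadratic non-residue mod 7. As a residue in [0, p-1] the value is 6.
3^3 mod 7 = 6

6


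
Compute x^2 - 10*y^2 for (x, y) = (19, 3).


x^2 - d*y^2
= 19^2 - 10*3^2
= 361 - 90
= 271

271


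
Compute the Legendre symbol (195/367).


p = 367 is prime, so compute (195/367) with the reciprocity algorithm (Jacobi-symbol steps: pull out 2s via (2/n), flip via reciprocity, reduce):
  reciprocity: (195/367) -> -(367/195)
  reduce: (172/195)
  pull out 2: (2/195) = -1  (since 195 mod 8 = 3)
  pull out 2: (2/195) = -1  (since 195 mod 8 = 3)
  reciprocity: (43/195) -> -(195/43)
  reduce: (23/43)
  reciprocity: (23/43) -> -(43/23)
  reduce: (20/23)
  pull out 2: (2/23) = +1  (since 23 mod 8 = 7)
  pull out 2: (2/23) = +1  (since 23 mod 8 = 7)
  reciprocity: (5/23) -> +(23/5)
  reduce: (3/5)
  reciprocity: (3/5) -> +(5/3)
  reduce: (2/3)
  pull out 2: (2/3) = -1  (since 3 mod 8 = 3)
  (1/3) = 1
Product of signs = 1
(195/367) = 1

1


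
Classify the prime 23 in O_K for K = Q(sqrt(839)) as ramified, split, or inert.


K = Q(sqrt(839)). Since d mod 4 = 3, disc(K) = 3356.
Check p | disc: 3356 mod 23 = 21.
p does not divide disc. Compute Legendre symbol (d/p):
11^((23-1)/2) mod 23 = -1
(d/p) = -1, so p is inert: (p) stays prime with e=1, f=2, g=1.
Therefore p is inert.

inert


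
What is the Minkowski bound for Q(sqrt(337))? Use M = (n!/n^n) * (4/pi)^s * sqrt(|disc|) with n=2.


d = 337, d mod 4 = 1, so disc(K) = d = 337; |disc(K)| = 337
Real quadratic field, so n = 2, s = r2 = 0, r1 = 2
M = (n!/n^n) * (4/pi)^s * sqrt(|disc(K)|) = (2!/2^2) * (4/pi)^0 * sqrt(337)
= 0.5 * 1.000000 * 18.357560
= 9.1788

9.1788


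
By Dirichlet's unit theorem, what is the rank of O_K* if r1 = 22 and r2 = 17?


By Dirichlet's unit theorem:
rank = r1 + r2 - 1
= 22 + 17 - 1
= 38

38


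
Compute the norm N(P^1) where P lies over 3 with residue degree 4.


N(P^a) = p^(a*f)
= 3^(1*4)
= 3^4
= 81

81


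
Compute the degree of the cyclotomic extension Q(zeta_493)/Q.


The degree equals Euler's totient phi(493).
493 = 17 * 29
phi(493) = 448

448


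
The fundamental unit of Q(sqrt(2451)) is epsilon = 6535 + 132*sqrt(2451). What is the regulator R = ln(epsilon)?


epsilon = 6535 + 132*sqrt(2451)
= 13069.9999
R = ln(13069.9999)
= 9.4781

9.4781


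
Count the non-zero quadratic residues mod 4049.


For prime p, the number of non-zero quadratic residues is (p-1)/2.
= (4049-1)/2
= 2024

2024


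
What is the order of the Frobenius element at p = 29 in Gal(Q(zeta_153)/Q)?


The Frobenius at p in Gal(Q(zeta_n)/Q) = (Z/nZ)* is the class of p, so its order is ord_153(29), the smallest k >= 1 with 29^k = 1 mod 153.
n = 153 = 3^2 * 17, phi(153) = 96; the order divides phi(n).
Divisors of 96: 1, 2, 3, 4, 6, 8, 12, 16, 24, 32, 48, 96
Repeated squaring mod 153: 29^1 = 29, 29^2 = 76, 29^4 = 115, 29^8 = 67, 29^16 = 52, 29^32 = 103, 29^64 = 52
Test divisors in increasing order:
  k=1: 29^1 = 29 mod 153
  k=2: 29^2 = 76 mod 153
  k=3: 29^3 = 76 * 29 = 62 mod 153
  k=4: 29^4 = 115 mod 153
  k=6: 29^6 = 115 * 76 = 19 mod 153
  k=8: 29^8 = 67 mod 153
  k=12: 29^12 = 67 * 115 = 55 mod 153
  k=16: 29^16 = 52 mod 153
  k=24: 29^24 = 52 * 67 = 118 mod 153
  k=32: 29^32 = 103 mod 153
  k=48: 29^48 = 103 * 52 = 1 mod 153  <- first divisor giving 1
Order = 48

48


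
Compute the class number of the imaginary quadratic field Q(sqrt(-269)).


K = Q(sqrt(-269)). d mod 4 = 3, so D = disc(K) = 4d = -1076
h(K) equals the number of primitive reduced positive-definite forms (a, b, c) = a*x^2 + b*x*y + c*y^2 with b^2 - 4ac = D,
where reduced means |b| <= a <= c, with b >= 0 whenever |b| = a or a = c, and primitive means gcd(a, b, c) = 1.
Reduced forces 3a^2 <= |D| = 1076, so 1 <= a <= 18; b must have the parity of D, and c = (b^2 - D)/(4a) must be an integer >= a.
Enumerate a = 1..18, b in [-a, a]:
  a=1: (1, 0, 269)  [1]
  a=2: (2, 2, 135)  [1]
  a=3: (3, -2, 90), (3, 2, 90)  [2]
  a=4: none
  a=5: (5, -2, 54), (5, 2, 54)  [2]
  a=6: (6, -2, 45), (6, 2, 45)  [2]
  a=7: (7, -4, 39), (7, 4, 39)  [2]
  a=8: none
  a=9: (9, -2, 30), (9, 2, 30)  [2]
  a=10: (10, -2, 27), (10, 2, 27)  [2]
  a=11..12: none
  a=13: (13, -4, 21), (13, 4, 21)  [2]
  a=14: (14, -10, 21), (14, 10, 21)  [2]
  a=15: (15, -8, 19), (15, -2, 18), (15, 2, 18), (15, 8, 19)  [4]
  a=16..18: none
Total reduced forms: 1 + 1 + 2 + 2 + 2 + 2 + 2 + 2 + 2 + 2 + 4 = 22
h = 22

22


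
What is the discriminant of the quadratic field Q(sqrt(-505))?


For K = Q(sqrt(d)) with d squarefree: disc(K) = d if d = 1 mod 4, and disc(K) = 4d if d = 2 or 3 mod 4.
Here d = -505, and d mod 4 = 3.
d = 3 mod 4, not 1 (O_K = Z[sqrt(d)]), so disc(K) = 4d = 4 * (-505) = -2020

-2020


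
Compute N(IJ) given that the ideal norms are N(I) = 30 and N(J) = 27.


N(IJ) = N(I) * N(J)
= 30 * 27
= 810

810


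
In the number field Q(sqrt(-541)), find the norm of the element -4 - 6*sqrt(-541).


N(a + b*sqrt(d)) = a^2 - d*b^2
= (-4)^2 - (-541)*(-6)^2
= 16 + 19476
= 19492

19492


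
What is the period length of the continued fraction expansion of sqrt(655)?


Run the CF algorithm for sqrt(655).
a_0 = floor(sqrt(655)) = 25; set m_0=0, q_0=1.
Recurrence: m' = q*a - m,  q' = (d - m'^2)/q,  a' = floor((a_0 + m')/q').
  step 1: m=25, q=30, a=1
  step 2: m=5, q=21, a=1
  step 3: m=16, q=19, a=2
  step 4: m=22, q=9, a=5
  step 5: m=23, q=14, a=3
  step 6: m=19, q=21, a=2
  step 7: m=23, q=6, a=8
  step 8: m=25, q=5, a=10
  step 9: m=25, q=6, a=8
  step 10: m=23, q=21, a=2
  step 11: m=19, q=14, a=3
  step 12: m=23, q=9, a=5
  step 13: m=22, q=19, a=2
  step 14: m=16, q=21, a=1
  step 15: m=5, q=30, a=1
  step 16: m=25, q=1, a=50
a_16 = 2*a_0 = 50, so the period closes here.
sqrt(655) = [25; 1, 1, 2, 5, 3, 2, 8, 10, 8, 2, 3, 5, 2, 1, 1, 50]
Period length = 16

16


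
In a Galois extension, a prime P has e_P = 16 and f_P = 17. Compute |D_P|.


|D_P| = e * f
= 16 * 17
= 272

272


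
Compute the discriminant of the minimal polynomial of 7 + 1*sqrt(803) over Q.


The element 7 + 1*sqrt(803) has minimal polynomial:
x^2 - 14*x - 754
Discriminant = (-14)^2 - 4*(-754)
= 196 + 3016
= 3212

3212


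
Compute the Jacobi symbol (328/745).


Compute (328/745) via quadratic reciprocity:
  pull out 2: (2/745) = +1  (since 745 mod 8 = 1)
  pull out 2: (2/745) = +1  (since 745 mod 8 = 1)
  pull out 2: (2/745) = +1  (since 745 mod 8 = 1)
  reciprocity: (41/745) -> +(745/41)
  reduce: (7/41)
  reciprocity: (7/41) -> +(41/7)
  reduce: (6/7)
  pull out 2: (2/7) = +1  (since 7 mod 8 = 7)
  reciprocity: (3/7) -> -(7/3)
  reduce: (1/3)
  (1/3) = 1
Product of signs = -1

-1


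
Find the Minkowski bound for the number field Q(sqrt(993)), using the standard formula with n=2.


d = 993, d mod 4 = 1, so disc(K) = d = 993; |disc(K)| = 993
Real quadratic field, so n = 2, s = r2 = 0, r1 = 2
M = (n!/n^n) * (4/pi)^s * sqrt(|disc(K)|) = (2!/2^2) * (4/pi)^0 * sqrt(993)
= 0.5 * 1.000000 * 31.511903
= 15.7560

15.7560


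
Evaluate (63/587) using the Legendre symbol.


p = 587 is prime, so compute (63/587) with the reciprocity algorithm (Jacobi-symbol steps: pull out 2s via (2/n), flip via reciprocity, reduce):
  reciprocity: (63/587) -> -(587/63)
  reduce: (20/63)
  pull out 2: (2/63) = +1  (since 63 mod 8 = 7)
  pull out 2: (2/63) = +1  (since 63 mod 8 = 7)
  reciprocity: (5/63) -> +(63/5)
  reduce: (3/5)
  reciprocity: (3/5) -> +(5/3)
  reduce: (2/3)
  pull out 2: (2/3) = -1  (since 3 mod 8 = 3)
  (1/3) = 1
Product of signs = 1
(63/587) = 1

1


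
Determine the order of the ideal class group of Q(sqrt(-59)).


K = Q(sqrt(-59)). d mod 4 = 1, so D = disc(K) = d = -59
h(K) equals the number of primitive reduced positive-definite forms (a, b, c) = a*x^2 + b*x*y + c*y^2 with b^2 - 4ac = D,
where reduced means |b| <= a <= c, with b >= 0 whenever |b| = a or a = c, and primitive means gcd(a, b, c) = 1.
Reduced forces 3a^2 <= |D| = 59, so 1 <= a <= 4; b must have the parity of D, and c = (b^2 - D)/(4a) must be an integer >= a.
Enumerate a = 1..4, b in [-a, a]:
  a=1: (1, 1, 15)  [1]
  a=2: none
  a=3: (3, -1, 5), (3, 1, 5)  [2]
  a=4: none
Total reduced forms: 1 + 2 = 3
h = 3

3
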